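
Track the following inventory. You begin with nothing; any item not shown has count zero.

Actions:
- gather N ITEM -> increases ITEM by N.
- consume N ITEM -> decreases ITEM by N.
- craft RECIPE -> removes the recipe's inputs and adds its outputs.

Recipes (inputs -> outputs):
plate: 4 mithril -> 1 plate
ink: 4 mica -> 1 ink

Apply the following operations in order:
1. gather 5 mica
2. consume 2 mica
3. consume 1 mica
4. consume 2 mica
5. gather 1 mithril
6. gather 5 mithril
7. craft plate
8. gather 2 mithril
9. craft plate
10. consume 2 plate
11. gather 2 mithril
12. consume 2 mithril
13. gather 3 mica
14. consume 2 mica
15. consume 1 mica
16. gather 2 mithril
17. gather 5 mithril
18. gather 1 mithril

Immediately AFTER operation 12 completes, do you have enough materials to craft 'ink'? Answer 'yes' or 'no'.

After 1 (gather 5 mica): mica=5
After 2 (consume 2 mica): mica=3
After 3 (consume 1 mica): mica=2
After 4 (consume 2 mica): (empty)
After 5 (gather 1 mithril): mithril=1
After 6 (gather 5 mithril): mithril=6
After 7 (craft plate): mithril=2 plate=1
After 8 (gather 2 mithril): mithril=4 plate=1
After 9 (craft plate): plate=2
After 10 (consume 2 plate): (empty)
After 11 (gather 2 mithril): mithril=2
After 12 (consume 2 mithril): (empty)

Answer: no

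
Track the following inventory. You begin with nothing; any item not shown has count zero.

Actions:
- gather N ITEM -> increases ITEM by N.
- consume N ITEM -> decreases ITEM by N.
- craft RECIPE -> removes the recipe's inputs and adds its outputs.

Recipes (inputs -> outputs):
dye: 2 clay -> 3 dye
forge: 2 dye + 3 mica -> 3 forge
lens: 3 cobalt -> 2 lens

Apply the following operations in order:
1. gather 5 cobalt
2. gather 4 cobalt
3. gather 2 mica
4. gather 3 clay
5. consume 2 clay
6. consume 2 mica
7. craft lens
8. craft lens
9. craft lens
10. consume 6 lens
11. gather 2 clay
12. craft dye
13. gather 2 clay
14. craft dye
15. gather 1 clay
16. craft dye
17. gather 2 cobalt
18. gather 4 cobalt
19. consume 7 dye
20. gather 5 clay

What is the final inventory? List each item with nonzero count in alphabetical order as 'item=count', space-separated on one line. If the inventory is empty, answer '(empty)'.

Answer: clay=5 cobalt=6 dye=2

Derivation:
After 1 (gather 5 cobalt): cobalt=5
After 2 (gather 4 cobalt): cobalt=9
After 3 (gather 2 mica): cobalt=9 mica=2
After 4 (gather 3 clay): clay=3 cobalt=9 mica=2
After 5 (consume 2 clay): clay=1 cobalt=9 mica=2
After 6 (consume 2 mica): clay=1 cobalt=9
After 7 (craft lens): clay=1 cobalt=6 lens=2
After 8 (craft lens): clay=1 cobalt=3 lens=4
After 9 (craft lens): clay=1 lens=6
After 10 (consume 6 lens): clay=1
After 11 (gather 2 clay): clay=3
After 12 (craft dye): clay=1 dye=3
After 13 (gather 2 clay): clay=3 dye=3
After 14 (craft dye): clay=1 dye=6
After 15 (gather 1 clay): clay=2 dye=6
After 16 (craft dye): dye=9
After 17 (gather 2 cobalt): cobalt=2 dye=9
After 18 (gather 4 cobalt): cobalt=6 dye=9
After 19 (consume 7 dye): cobalt=6 dye=2
After 20 (gather 5 clay): clay=5 cobalt=6 dye=2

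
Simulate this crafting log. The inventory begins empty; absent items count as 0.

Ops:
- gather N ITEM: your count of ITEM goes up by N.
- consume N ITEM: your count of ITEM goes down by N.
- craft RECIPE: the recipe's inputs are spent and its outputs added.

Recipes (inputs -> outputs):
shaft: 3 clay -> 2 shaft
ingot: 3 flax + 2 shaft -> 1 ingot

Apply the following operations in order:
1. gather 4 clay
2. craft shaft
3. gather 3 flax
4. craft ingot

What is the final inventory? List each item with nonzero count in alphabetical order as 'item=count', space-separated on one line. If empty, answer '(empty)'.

Answer: clay=1 ingot=1

Derivation:
After 1 (gather 4 clay): clay=4
After 2 (craft shaft): clay=1 shaft=2
After 3 (gather 3 flax): clay=1 flax=3 shaft=2
After 4 (craft ingot): clay=1 ingot=1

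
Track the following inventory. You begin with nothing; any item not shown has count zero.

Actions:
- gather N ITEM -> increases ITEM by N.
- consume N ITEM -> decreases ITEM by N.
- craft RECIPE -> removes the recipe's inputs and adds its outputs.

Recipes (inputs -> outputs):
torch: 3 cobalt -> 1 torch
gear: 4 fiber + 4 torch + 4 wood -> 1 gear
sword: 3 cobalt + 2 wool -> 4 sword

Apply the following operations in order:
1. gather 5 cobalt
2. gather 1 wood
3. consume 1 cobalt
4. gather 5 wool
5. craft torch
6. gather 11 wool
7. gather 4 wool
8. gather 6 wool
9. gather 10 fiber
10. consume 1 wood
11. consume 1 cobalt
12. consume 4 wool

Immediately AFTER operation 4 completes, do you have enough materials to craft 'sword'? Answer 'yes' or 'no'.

Answer: yes

Derivation:
After 1 (gather 5 cobalt): cobalt=5
After 2 (gather 1 wood): cobalt=5 wood=1
After 3 (consume 1 cobalt): cobalt=4 wood=1
After 4 (gather 5 wool): cobalt=4 wood=1 wool=5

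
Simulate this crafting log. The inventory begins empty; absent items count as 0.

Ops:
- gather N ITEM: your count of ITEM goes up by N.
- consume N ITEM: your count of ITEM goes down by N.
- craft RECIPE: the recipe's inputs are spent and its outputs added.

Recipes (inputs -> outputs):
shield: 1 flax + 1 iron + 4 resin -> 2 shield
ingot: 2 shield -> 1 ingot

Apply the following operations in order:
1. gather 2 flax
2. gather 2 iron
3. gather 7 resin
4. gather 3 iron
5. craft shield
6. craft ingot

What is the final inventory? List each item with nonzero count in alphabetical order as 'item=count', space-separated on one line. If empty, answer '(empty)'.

Answer: flax=1 ingot=1 iron=4 resin=3

Derivation:
After 1 (gather 2 flax): flax=2
After 2 (gather 2 iron): flax=2 iron=2
After 3 (gather 7 resin): flax=2 iron=2 resin=7
After 4 (gather 3 iron): flax=2 iron=5 resin=7
After 5 (craft shield): flax=1 iron=4 resin=3 shield=2
After 6 (craft ingot): flax=1 ingot=1 iron=4 resin=3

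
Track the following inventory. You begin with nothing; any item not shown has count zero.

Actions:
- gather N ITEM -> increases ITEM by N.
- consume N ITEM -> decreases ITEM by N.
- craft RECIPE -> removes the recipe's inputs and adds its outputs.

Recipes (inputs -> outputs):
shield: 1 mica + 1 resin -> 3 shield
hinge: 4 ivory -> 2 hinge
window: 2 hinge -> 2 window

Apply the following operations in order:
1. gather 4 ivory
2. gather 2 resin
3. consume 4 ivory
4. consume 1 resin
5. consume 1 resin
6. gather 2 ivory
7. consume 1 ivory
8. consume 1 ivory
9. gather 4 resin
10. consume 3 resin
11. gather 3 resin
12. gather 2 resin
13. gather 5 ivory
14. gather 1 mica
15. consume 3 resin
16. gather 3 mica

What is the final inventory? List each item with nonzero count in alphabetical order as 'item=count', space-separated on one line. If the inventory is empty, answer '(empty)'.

Answer: ivory=5 mica=4 resin=3

Derivation:
After 1 (gather 4 ivory): ivory=4
After 2 (gather 2 resin): ivory=4 resin=2
After 3 (consume 4 ivory): resin=2
After 4 (consume 1 resin): resin=1
After 5 (consume 1 resin): (empty)
After 6 (gather 2 ivory): ivory=2
After 7 (consume 1 ivory): ivory=1
After 8 (consume 1 ivory): (empty)
After 9 (gather 4 resin): resin=4
After 10 (consume 3 resin): resin=1
After 11 (gather 3 resin): resin=4
After 12 (gather 2 resin): resin=6
After 13 (gather 5 ivory): ivory=5 resin=6
After 14 (gather 1 mica): ivory=5 mica=1 resin=6
After 15 (consume 3 resin): ivory=5 mica=1 resin=3
After 16 (gather 3 mica): ivory=5 mica=4 resin=3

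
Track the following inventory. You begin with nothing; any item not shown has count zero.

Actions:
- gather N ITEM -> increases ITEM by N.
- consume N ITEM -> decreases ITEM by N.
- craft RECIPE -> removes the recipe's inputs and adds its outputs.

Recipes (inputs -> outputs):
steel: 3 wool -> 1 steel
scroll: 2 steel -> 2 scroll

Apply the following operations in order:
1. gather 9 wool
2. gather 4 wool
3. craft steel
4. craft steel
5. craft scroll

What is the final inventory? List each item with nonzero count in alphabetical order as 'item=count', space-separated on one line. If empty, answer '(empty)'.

After 1 (gather 9 wool): wool=9
After 2 (gather 4 wool): wool=13
After 3 (craft steel): steel=1 wool=10
After 4 (craft steel): steel=2 wool=7
After 5 (craft scroll): scroll=2 wool=7

Answer: scroll=2 wool=7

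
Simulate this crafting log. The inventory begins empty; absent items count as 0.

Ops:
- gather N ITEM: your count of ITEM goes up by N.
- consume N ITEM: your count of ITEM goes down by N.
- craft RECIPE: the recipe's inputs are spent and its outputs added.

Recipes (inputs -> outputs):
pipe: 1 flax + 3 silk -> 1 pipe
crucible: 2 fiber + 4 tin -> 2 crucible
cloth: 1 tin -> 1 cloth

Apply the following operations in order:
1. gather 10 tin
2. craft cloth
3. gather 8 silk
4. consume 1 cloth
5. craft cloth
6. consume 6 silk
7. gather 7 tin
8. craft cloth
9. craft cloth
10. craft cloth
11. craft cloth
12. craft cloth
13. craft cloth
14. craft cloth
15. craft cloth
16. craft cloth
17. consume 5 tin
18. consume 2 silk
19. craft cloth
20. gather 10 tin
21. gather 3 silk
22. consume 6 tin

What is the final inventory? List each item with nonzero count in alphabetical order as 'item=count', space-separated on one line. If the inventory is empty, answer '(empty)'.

After 1 (gather 10 tin): tin=10
After 2 (craft cloth): cloth=1 tin=9
After 3 (gather 8 silk): cloth=1 silk=8 tin=9
After 4 (consume 1 cloth): silk=8 tin=9
After 5 (craft cloth): cloth=1 silk=8 tin=8
After 6 (consume 6 silk): cloth=1 silk=2 tin=8
After 7 (gather 7 tin): cloth=1 silk=2 tin=15
After 8 (craft cloth): cloth=2 silk=2 tin=14
After 9 (craft cloth): cloth=3 silk=2 tin=13
After 10 (craft cloth): cloth=4 silk=2 tin=12
After 11 (craft cloth): cloth=5 silk=2 tin=11
After 12 (craft cloth): cloth=6 silk=2 tin=10
After 13 (craft cloth): cloth=7 silk=2 tin=9
After 14 (craft cloth): cloth=8 silk=2 tin=8
After 15 (craft cloth): cloth=9 silk=2 tin=7
After 16 (craft cloth): cloth=10 silk=2 tin=6
After 17 (consume 5 tin): cloth=10 silk=2 tin=1
After 18 (consume 2 silk): cloth=10 tin=1
After 19 (craft cloth): cloth=11
After 20 (gather 10 tin): cloth=11 tin=10
After 21 (gather 3 silk): cloth=11 silk=3 tin=10
After 22 (consume 6 tin): cloth=11 silk=3 tin=4

Answer: cloth=11 silk=3 tin=4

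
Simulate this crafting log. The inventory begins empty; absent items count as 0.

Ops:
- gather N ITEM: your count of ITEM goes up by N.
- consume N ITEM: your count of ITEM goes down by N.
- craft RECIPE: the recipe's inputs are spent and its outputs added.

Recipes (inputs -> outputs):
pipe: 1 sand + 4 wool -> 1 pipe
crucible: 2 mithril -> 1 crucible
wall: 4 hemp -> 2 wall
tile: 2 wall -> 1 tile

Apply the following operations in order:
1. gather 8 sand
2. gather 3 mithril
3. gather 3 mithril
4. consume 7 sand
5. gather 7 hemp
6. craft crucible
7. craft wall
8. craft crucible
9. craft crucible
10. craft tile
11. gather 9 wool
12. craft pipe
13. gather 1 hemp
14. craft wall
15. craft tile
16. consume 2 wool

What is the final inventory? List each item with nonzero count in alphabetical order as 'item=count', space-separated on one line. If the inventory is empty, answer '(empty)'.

Answer: crucible=3 pipe=1 tile=2 wool=3

Derivation:
After 1 (gather 8 sand): sand=8
After 2 (gather 3 mithril): mithril=3 sand=8
After 3 (gather 3 mithril): mithril=6 sand=8
After 4 (consume 7 sand): mithril=6 sand=1
After 5 (gather 7 hemp): hemp=7 mithril=6 sand=1
After 6 (craft crucible): crucible=1 hemp=7 mithril=4 sand=1
After 7 (craft wall): crucible=1 hemp=3 mithril=4 sand=1 wall=2
After 8 (craft crucible): crucible=2 hemp=3 mithril=2 sand=1 wall=2
After 9 (craft crucible): crucible=3 hemp=3 sand=1 wall=2
After 10 (craft tile): crucible=3 hemp=3 sand=1 tile=1
After 11 (gather 9 wool): crucible=3 hemp=3 sand=1 tile=1 wool=9
After 12 (craft pipe): crucible=3 hemp=3 pipe=1 tile=1 wool=5
After 13 (gather 1 hemp): crucible=3 hemp=4 pipe=1 tile=1 wool=5
After 14 (craft wall): crucible=3 pipe=1 tile=1 wall=2 wool=5
After 15 (craft tile): crucible=3 pipe=1 tile=2 wool=5
After 16 (consume 2 wool): crucible=3 pipe=1 tile=2 wool=3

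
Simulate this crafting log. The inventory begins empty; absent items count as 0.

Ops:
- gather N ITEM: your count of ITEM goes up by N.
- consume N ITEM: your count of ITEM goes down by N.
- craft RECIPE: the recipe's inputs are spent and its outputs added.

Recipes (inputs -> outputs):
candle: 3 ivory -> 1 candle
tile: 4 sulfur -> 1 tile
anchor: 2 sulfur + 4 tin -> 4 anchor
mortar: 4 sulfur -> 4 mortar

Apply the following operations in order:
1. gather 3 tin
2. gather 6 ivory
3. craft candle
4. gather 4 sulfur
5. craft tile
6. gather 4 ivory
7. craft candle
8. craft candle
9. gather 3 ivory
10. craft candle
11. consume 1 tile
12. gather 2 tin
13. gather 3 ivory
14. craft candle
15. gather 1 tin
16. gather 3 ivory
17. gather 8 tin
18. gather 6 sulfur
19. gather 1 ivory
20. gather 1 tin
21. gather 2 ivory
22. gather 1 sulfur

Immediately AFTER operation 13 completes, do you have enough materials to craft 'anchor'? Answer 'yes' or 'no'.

Answer: no

Derivation:
After 1 (gather 3 tin): tin=3
After 2 (gather 6 ivory): ivory=6 tin=3
After 3 (craft candle): candle=1 ivory=3 tin=3
After 4 (gather 4 sulfur): candle=1 ivory=3 sulfur=4 tin=3
After 5 (craft tile): candle=1 ivory=3 tile=1 tin=3
After 6 (gather 4 ivory): candle=1 ivory=7 tile=1 tin=3
After 7 (craft candle): candle=2 ivory=4 tile=1 tin=3
After 8 (craft candle): candle=3 ivory=1 tile=1 tin=3
After 9 (gather 3 ivory): candle=3 ivory=4 tile=1 tin=3
After 10 (craft candle): candle=4 ivory=1 tile=1 tin=3
After 11 (consume 1 tile): candle=4 ivory=1 tin=3
After 12 (gather 2 tin): candle=4 ivory=1 tin=5
After 13 (gather 3 ivory): candle=4 ivory=4 tin=5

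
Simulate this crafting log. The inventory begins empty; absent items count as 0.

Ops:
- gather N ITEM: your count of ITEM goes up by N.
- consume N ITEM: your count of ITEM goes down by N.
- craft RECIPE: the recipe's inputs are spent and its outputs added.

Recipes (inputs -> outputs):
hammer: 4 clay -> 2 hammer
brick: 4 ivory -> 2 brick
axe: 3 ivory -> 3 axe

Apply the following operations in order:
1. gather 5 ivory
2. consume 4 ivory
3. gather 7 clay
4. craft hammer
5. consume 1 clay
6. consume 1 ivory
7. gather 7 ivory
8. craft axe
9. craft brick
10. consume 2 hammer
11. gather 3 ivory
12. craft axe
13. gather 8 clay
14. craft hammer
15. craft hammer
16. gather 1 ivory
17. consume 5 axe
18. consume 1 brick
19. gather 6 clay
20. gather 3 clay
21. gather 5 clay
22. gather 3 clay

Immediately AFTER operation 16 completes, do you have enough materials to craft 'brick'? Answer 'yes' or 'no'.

After 1 (gather 5 ivory): ivory=5
After 2 (consume 4 ivory): ivory=1
After 3 (gather 7 clay): clay=7 ivory=1
After 4 (craft hammer): clay=3 hammer=2 ivory=1
After 5 (consume 1 clay): clay=2 hammer=2 ivory=1
After 6 (consume 1 ivory): clay=2 hammer=2
After 7 (gather 7 ivory): clay=2 hammer=2 ivory=7
After 8 (craft axe): axe=3 clay=2 hammer=2 ivory=4
After 9 (craft brick): axe=3 brick=2 clay=2 hammer=2
After 10 (consume 2 hammer): axe=3 brick=2 clay=2
After 11 (gather 3 ivory): axe=3 brick=2 clay=2 ivory=3
After 12 (craft axe): axe=6 brick=2 clay=2
After 13 (gather 8 clay): axe=6 brick=2 clay=10
After 14 (craft hammer): axe=6 brick=2 clay=6 hammer=2
After 15 (craft hammer): axe=6 brick=2 clay=2 hammer=4
After 16 (gather 1 ivory): axe=6 brick=2 clay=2 hammer=4 ivory=1

Answer: no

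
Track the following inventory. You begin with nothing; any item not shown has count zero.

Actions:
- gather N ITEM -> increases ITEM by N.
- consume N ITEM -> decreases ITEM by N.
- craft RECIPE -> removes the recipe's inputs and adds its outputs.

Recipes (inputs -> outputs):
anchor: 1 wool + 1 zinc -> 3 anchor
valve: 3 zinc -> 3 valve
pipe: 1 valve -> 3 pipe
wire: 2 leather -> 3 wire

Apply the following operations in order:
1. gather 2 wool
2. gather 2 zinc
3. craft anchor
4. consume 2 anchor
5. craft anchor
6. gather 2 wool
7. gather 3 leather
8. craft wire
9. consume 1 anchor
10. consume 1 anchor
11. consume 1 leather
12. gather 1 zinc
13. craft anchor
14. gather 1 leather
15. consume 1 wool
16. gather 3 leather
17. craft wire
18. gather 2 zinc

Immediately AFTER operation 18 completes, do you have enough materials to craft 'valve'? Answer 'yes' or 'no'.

Answer: no

Derivation:
After 1 (gather 2 wool): wool=2
After 2 (gather 2 zinc): wool=2 zinc=2
After 3 (craft anchor): anchor=3 wool=1 zinc=1
After 4 (consume 2 anchor): anchor=1 wool=1 zinc=1
After 5 (craft anchor): anchor=4
After 6 (gather 2 wool): anchor=4 wool=2
After 7 (gather 3 leather): anchor=4 leather=3 wool=2
After 8 (craft wire): anchor=4 leather=1 wire=3 wool=2
After 9 (consume 1 anchor): anchor=3 leather=1 wire=3 wool=2
After 10 (consume 1 anchor): anchor=2 leather=1 wire=3 wool=2
After 11 (consume 1 leather): anchor=2 wire=3 wool=2
After 12 (gather 1 zinc): anchor=2 wire=3 wool=2 zinc=1
After 13 (craft anchor): anchor=5 wire=3 wool=1
After 14 (gather 1 leather): anchor=5 leather=1 wire=3 wool=1
After 15 (consume 1 wool): anchor=5 leather=1 wire=3
After 16 (gather 3 leather): anchor=5 leather=4 wire=3
After 17 (craft wire): anchor=5 leather=2 wire=6
After 18 (gather 2 zinc): anchor=5 leather=2 wire=6 zinc=2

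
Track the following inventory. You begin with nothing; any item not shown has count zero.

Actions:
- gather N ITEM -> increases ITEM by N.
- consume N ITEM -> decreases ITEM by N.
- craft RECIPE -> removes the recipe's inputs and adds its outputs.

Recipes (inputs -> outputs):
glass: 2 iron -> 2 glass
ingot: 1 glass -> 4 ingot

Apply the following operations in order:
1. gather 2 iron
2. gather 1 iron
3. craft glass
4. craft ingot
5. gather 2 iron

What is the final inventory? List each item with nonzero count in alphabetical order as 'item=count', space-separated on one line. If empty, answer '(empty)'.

Answer: glass=1 ingot=4 iron=3

Derivation:
After 1 (gather 2 iron): iron=2
After 2 (gather 1 iron): iron=3
After 3 (craft glass): glass=2 iron=1
After 4 (craft ingot): glass=1 ingot=4 iron=1
After 5 (gather 2 iron): glass=1 ingot=4 iron=3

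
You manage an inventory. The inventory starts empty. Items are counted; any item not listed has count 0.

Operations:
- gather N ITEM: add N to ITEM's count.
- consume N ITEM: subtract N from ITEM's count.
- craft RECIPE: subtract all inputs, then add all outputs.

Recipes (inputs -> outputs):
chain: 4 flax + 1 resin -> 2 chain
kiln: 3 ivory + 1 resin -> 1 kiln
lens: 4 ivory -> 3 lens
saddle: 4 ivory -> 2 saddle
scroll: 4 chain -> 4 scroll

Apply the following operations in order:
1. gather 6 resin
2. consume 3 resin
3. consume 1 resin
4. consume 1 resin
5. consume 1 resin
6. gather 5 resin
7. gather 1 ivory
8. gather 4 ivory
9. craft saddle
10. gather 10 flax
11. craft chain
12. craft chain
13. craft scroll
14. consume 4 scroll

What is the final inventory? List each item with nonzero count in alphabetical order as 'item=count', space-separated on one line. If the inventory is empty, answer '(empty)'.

After 1 (gather 6 resin): resin=6
After 2 (consume 3 resin): resin=3
After 3 (consume 1 resin): resin=2
After 4 (consume 1 resin): resin=1
After 5 (consume 1 resin): (empty)
After 6 (gather 5 resin): resin=5
After 7 (gather 1 ivory): ivory=1 resin=5
After 8 (gather 4 ivory): ivory=5 resin=5
After 9 (craft saddle): ivory=1 resin=5 saddle=2
After 10 (gather 10 flax): flax=10 ivory=1 resin=5 saddle=2
After 11 (craft chain): chain=2 flax=6 ivory=1 resin=4 saddle=2
After 12 (craft chain): chain=4 flax=2 ivory=1 resin=3 saddle=2
After 13 (craft scroll): flax=2 ivory=1 resin=3 saddle=2 scroll=4
After 14 (consume 4 scroll): flax=2 ivory=1 resin=3 saddle=2

Answer: flax=2 ivory=1 resin=3 saddle=2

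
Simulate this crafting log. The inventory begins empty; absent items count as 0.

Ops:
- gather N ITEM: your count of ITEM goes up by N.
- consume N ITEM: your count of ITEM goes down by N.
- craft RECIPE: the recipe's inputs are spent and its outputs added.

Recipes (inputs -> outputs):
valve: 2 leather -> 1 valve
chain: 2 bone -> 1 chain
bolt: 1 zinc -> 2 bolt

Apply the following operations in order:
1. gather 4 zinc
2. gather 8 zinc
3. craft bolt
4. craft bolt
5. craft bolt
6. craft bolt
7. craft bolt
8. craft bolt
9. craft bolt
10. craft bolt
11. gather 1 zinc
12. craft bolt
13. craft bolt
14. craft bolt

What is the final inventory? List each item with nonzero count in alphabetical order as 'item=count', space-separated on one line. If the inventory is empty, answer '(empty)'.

Answer: bolt=22 zinc=2

Derivation:
After 1 (gather 4 zinc): zinc=4
After 2 (gather 8 zinc): zinc=12
After 3 (craft bolt): bolt=2 zinc=11
After 4 (craft bolt): bolt=4 zinc=10
After 5 (craft bolt): bolt=6 zinc=9
After 6 (craft bolt): bolt=8 zinc=8
After 7 (craft bolt): bolt=10 zinc=7
After 8 (craft bolt): bolt=12 zinc=6
After 9 (craft bolt): bolt=14 zinc=5
After 10 (craft bolt): bolt=16 zinc=4
After 11 (gather 1 zinc): bolt=16 zinc=5
After 12 (craft bolt): bolt=18 zinc=4
After 13 (craft bolt): bolt=20 zinc=3
After 14 (craft bolt): bolt=22 zinc=2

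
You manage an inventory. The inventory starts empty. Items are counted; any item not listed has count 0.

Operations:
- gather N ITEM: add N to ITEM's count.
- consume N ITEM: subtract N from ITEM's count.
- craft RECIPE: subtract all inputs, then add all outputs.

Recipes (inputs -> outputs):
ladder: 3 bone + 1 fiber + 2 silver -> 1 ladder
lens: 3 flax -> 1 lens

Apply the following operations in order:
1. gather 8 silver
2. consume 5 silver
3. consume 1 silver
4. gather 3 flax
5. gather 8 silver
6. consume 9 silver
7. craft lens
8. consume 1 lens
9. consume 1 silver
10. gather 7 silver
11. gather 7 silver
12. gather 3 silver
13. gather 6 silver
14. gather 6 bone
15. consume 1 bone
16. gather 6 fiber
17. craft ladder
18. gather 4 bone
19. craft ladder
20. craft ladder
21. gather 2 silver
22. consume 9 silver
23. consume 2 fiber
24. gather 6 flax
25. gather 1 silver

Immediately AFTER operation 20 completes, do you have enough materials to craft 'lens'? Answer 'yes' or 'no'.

Answer: no

Derivation:
After 1 (gather 8 silver): silver=8
After 2 (consume 5 silver): silver=3
After 3 (consume 1 silver): silver=2
After 4 (gather 3 flax): flax=3 silver=2
After 5 (gather 8 silver): flax=3 silver=10
After 6 (consume 9 silver): flax=3 silver=1
After 7 (craft lens): lens=1 silver=1
After 8 (consume 1 lens): silver=1
After 9 (consume 1 silver): (empty)
After 10 (gather 7 silver): silver=7
After 11 (gather 7 silver): silver=14
After 12 (gather 3 silver): silver=17
After 13 (gather 6 silver): silver=23
After 14 (gather 6 bone): bone=6 silver=23
After 15 (consume 1 bone): bone=5 silver=23
After 16 (gather 6 fiber): bone=5 fiber=6 silver=23
After 17 (craft ladder): bone=2 fiber=5 ladder=1 silver=21
After 18 (gather 4 bone): bone=6 fiber=5 ladder=1 silver=21
After 19 (craft ladder): bone=3 fiber=4 ladder=2 silver=19
After 20 (craft ladder): fiber=3 ladder=3 silver=17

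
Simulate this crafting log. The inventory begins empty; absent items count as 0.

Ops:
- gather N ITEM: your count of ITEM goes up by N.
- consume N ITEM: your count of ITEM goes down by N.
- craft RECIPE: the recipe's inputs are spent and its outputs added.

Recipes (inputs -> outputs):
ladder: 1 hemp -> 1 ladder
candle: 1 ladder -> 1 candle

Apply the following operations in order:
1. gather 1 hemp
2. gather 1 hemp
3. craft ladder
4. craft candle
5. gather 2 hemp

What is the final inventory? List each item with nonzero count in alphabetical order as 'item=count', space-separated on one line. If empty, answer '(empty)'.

After 1 (gather 1 hemp): hemp=1
After 2 (gather 1 hemp): hemp=2
After 3 (craft ladder): hemp=1 ladder=1
After 4 (craft candle): candle=1 hemp=1
After 5 (gather 2 hemp): candle=1 hemp=3

Answer: candle=1 hemp=3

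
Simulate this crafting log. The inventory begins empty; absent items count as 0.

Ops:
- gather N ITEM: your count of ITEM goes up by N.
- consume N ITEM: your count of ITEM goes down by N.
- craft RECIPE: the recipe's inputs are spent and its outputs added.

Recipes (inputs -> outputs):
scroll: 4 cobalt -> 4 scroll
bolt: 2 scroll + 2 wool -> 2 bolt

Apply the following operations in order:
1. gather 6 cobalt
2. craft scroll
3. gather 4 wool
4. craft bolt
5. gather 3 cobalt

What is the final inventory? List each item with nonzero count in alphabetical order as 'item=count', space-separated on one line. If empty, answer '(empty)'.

Answer: bolt=2 cobalt=5 scroll=2 wool=2

Derivation:
After 1 (gather 6 cobalt): cobalt=6
After 2 (craft scroll): cobalt=2 scroll=4
After 3 (gather 4 wool): cobalt=2 scroll=4 wool=4
After 4 (craft bolt): bolt=2 cobalt=2 scroll=2 wool=2
After 5 (gather 3 cobalt): bolt=2 cobalt=5 scroll=2 wool=2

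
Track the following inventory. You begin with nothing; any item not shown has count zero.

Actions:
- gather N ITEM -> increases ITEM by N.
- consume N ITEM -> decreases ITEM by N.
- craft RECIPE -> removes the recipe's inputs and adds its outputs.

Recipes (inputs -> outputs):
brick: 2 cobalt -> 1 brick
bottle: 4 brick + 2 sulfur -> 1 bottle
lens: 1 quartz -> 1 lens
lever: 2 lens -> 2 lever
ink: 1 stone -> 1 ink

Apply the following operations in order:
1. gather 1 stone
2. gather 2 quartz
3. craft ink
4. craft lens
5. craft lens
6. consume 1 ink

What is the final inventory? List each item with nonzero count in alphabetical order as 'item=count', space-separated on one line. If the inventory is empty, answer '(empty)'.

After 1 (gather 1 stone): stone=1
After 2 (gather 2 quartz): quartz=2 stone=1
After 3 (craft ink): ink=1 quartz=2
After 4 (craft lens): ink=1 lens=1 quartz=1
After 5 (craft lens): ink=1 lens=2
After 6 (consume 1 ink): lens=2

Answer: lens=2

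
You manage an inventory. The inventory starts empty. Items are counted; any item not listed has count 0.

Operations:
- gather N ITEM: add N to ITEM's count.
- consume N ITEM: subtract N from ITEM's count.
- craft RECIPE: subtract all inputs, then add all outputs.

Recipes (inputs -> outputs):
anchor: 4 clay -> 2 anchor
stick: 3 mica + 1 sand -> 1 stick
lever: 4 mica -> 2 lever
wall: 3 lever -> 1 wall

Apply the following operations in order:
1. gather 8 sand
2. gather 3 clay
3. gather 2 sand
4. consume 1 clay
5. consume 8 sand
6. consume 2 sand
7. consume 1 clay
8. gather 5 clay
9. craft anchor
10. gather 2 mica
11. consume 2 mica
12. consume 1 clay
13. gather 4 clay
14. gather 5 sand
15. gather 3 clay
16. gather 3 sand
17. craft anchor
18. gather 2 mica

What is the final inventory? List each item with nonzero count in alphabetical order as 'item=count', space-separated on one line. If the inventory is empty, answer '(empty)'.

Answer: anchor=4 clay=4 mica=2 sand=8

Derivation:
After 1 (gather 8 sand): sand=8
After 2 (gather 3 clay): clay=3 sand=8
After 3 (gather 2 sand): clay=3 sand=10
After 4 (consume 1 clay): clay=2 sand=10
After 5 (consume 8 sand): clay=2 sand=2
After 6 (consume 2 sand): clay=2
After 7 (consume 1 clay): clay=1
After 8 (gather 5 clay): clay=6
After 9 (craft anchor): anchor=2 clay=2
After 10 (gather 2 mica): anchor=2 clay=2 mica=2
After 11 (consume 2 mica): anchor=2 clay=2
After 12 (consume 1 clay): anchor=2 clay=1
After 13 (gather 4 clay): anchor=2 clay=5
After 14 (gather 5 sand): anchor=2 clay=5 sand=5
After 15 (gather 3 clay): anchor=2 clay=8 sand=5
After 16 (gather 3 sand): anchor=2 clay=8 sand=8
After 17 (craft anchor): anchor=4 clay=4 sand=8
After 18 (gather 2 mica): anchor=4 clay=4 mica=2 sand=8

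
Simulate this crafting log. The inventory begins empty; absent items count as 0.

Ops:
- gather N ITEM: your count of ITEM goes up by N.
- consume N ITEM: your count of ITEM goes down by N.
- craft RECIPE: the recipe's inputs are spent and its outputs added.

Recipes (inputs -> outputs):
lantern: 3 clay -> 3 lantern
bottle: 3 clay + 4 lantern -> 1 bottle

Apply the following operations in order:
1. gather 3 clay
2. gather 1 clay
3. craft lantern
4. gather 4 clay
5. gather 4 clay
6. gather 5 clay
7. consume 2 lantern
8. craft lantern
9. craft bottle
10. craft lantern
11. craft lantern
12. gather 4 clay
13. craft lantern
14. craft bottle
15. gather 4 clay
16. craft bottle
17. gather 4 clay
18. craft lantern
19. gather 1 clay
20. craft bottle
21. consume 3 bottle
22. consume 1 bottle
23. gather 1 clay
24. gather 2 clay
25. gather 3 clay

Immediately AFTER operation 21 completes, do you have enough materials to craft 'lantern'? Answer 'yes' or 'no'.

Answer: no

Derivation:
After 1 (gather 3 clay): clay=3
After 2 (gather 1 clay): clay=4
After 3 (craft lantern): clay=1 lantern=3
After 4 (gather 4 clay): clay=5 lantern=3
After 5 (gather 4 clay): clay=9 lantern=3
After 6 (gather 5 clay): clay=14 lantern=3
After 7 (consume 2 lantern): clay=14 lantern=1
After 8 (craft lantern): clay=11 lantern=4
After 9 (craft bottle): bottle=1 clay=8
After 10 (craft lantern): bottle=1 clay=5 lantern=3
After 11 (craft lantern): bottle=1 clay=2 lantern=6
After 12 (gather 4 clay): bottle=1 clay=6 lantern=6
After 13 (craft lantern): bottle=1 clay=3 lantern=9
After 14 (craft bottle): bottle=2 lantern=5
After 15 (gather 4 clay): bottle=2 clay=4 lantern=5
After 16 (craft bottle): bottle=3 clay=1 lantern=1
After 17 (gather 4 clay): bottle=3 clay=5 lantern=1
After 18 (craft lantern): bottle=3 clay=2 lantern=4
After 19 (gather 1 clay): bottle=3 clay=3 lantern=4
After 20 (craft bottle): bottle=4
After 21 (consume 3 bottle): bottle=1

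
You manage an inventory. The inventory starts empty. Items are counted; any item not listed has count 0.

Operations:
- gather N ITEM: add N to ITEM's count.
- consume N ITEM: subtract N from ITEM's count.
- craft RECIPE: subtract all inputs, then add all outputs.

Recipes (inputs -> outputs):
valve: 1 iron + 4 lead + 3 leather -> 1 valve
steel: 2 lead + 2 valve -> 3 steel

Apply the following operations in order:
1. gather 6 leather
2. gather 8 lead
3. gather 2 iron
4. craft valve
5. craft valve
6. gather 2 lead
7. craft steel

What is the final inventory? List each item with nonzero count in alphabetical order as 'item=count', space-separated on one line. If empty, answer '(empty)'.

Answer: steel=3

Derivation:
After 1 (gather 6 leather): leather=6
After 2 (gather 8 lead): lead=8 leather=6
After 3 (gather 2 iron): iron=2 lead=8 leather=6
After 4 (craft valve): iron=1 lead=4 leather=3 valve=1
After 5 (craft valve): valve=2
After 6 (gather 2 lead): lead=2 valve=2
After 7 (craft steel): steel=3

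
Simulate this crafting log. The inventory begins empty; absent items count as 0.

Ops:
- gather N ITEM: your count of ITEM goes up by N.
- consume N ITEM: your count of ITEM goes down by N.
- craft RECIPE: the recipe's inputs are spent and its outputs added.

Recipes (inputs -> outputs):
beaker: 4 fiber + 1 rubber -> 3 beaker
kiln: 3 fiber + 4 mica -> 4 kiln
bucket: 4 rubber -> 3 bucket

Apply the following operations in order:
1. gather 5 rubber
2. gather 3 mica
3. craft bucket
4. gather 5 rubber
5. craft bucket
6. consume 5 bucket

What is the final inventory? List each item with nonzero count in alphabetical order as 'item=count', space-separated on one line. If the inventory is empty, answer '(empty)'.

After 1 (gather 5 rubber): rubber=5
After 2 (gather 3 mica): mica=3 rubber=5
After 3 (craft bucket): bucket=3 mica=3 rubber=1
After 4 (gather 5 rubber): bucket=3 mica=3 rubber=6
After 5 (craft bucket): bucket=6 mica=3 rubber=2
After 6 (consume 5 bucket): bucket=1 mica=3 rubber=2

Answer: bucket=1 mica=3 rubber=2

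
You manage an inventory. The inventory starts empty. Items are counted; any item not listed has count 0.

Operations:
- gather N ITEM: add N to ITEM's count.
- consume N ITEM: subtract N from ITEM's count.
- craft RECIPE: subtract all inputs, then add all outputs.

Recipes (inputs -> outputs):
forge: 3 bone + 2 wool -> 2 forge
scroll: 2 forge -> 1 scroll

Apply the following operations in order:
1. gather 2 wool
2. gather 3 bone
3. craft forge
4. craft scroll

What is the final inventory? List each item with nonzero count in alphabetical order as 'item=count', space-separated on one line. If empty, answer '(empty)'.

After 1 (gather 2 wool): wool=2
After 2 (gather 3 bone): bone=3 wool=2
After 3 (craft forge): forge=2
After 4 (craft scroll): scroll=1

Answer: scroll=1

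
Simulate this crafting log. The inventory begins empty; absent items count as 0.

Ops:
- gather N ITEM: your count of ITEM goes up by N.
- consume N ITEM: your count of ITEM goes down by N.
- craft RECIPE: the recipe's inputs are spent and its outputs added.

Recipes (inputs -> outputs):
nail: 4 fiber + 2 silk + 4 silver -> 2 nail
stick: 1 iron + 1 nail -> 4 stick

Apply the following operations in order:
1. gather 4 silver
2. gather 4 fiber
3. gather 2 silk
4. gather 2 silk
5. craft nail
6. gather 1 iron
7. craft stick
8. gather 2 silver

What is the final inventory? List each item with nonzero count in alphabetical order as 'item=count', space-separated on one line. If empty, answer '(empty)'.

After 1 (gather 4 silver): silver=4
After 2 (gather 4 fiber): fiber=4 silver=4
After 3 (gather 2 silk): fiber=4 silk=2 silver=4
After 4 (gather 2 silk): fiber=4 silk=4 silver=4
After 5 (craft nail): nail=2 silk=2
After 6 (gather 1 iron): iron=1 nail=2 silk=2
After 7 (craft stick): nail=1 silk=2 stick=4
After 8 (gather 2 silver): nail=1 silk=2 silver=2 stick=4

Answer: nail=1 silk=2 silver=2 stick=4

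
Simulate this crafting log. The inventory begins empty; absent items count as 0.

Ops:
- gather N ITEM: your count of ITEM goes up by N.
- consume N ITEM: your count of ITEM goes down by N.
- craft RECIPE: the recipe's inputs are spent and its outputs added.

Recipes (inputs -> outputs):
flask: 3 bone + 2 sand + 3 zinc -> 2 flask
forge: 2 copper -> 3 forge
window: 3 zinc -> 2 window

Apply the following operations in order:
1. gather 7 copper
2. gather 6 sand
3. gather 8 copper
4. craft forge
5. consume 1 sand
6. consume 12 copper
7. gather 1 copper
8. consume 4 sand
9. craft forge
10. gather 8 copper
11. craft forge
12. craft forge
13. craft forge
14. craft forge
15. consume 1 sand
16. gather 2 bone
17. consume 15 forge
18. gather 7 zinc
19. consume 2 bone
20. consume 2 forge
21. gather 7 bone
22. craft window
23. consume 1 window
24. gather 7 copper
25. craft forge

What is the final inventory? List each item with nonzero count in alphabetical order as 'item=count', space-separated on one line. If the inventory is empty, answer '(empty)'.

After 1 (gather 7 copper): copper=7
After 2 (gather 6 sand): copper=7 sand=6
After 3 (gather 8 copper): copper=15 sand=6
After 4 (craft forge): copper=13 forge=3 sand=6
After 5 (consume 1 sand): copper=13 forge=3 sand=5
After 6 (consume 12 copper): copper=1 forge=3 sand=5
After 7 (gather 1 copper): copper=2 forge=3 sand=5
After 8 (consume 4 sand): copper=2 forge=3 sand=1
After 9 (craft forge): forge=6 sand=1
After 10 (gather 8 copper): copper=8 forge=6 sand=1
After 11 (craft forge): copper=6 forge=9 sand=1
After 12 (craft forge): copper=4 forge=12 sand=1
After 13 (craft forge): copper=2 forge=15 sand=1
After 14 (craft forge): forge=18 sand=1
After 15 (consume 1 sand): forge=18
After 16 (gather 2 bone): bone=2 forge=18
After 17 (consume 15 forge): bone=2 forge=3
After 18 (gather 7 zinc): bone=2 forge=3 zinc=7
After 19 (consume 2 bone): forge=3 zinc=7
After 20 (consume 2 forge): forge=1 zinc=7
After 21 (gather 7 bone): bone=7 forge=1 zinc=7
After 22 (craft window): bone=7 forge=1 window=2 zinc=4
After 23 (consume 1 window): bone=7 forge=1 window=1 zinc=4
After 24 (gather 7 copper): bone=7 copper=7 forge=1 window=1 zinc=4
After 25 (craft forge): bone=7 copper=5 forge=4 window=1 zinc=4

Answer: bone=7 copper=5 forge=4 window=1 zinc=4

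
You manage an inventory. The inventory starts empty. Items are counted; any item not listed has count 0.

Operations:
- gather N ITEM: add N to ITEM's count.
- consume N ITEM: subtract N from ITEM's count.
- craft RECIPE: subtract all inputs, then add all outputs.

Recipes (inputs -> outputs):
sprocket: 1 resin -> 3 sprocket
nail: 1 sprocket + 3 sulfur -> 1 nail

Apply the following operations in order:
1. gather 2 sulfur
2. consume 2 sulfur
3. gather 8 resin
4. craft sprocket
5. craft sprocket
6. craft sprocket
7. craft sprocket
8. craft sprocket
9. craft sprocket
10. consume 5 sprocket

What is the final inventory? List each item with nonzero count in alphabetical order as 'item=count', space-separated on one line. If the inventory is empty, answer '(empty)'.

Answer: resin=2 sprocket=13

Derivation:
After 1 (gather 2 sulfur): sulfur=2
After 2 (consume 2 sulfur): (empty)
After 3 (gather 8 resin): resin=8
After 4 (craft sprocket): resin=7 sprocket=3
After 5 (craft sprocket): resin=6 sprocket=6
After 6 (craft sprocket): resin=5 sprocket=9
After 7 (craft sprocket): resin=4 sprocket=12
After 8 (craft sprocket): resin=3 sprocket=15
After 9 (craft sprocket): resin=2 sprocket=18
After 10 (consume 5 sprocket): resin=2 sprocket=13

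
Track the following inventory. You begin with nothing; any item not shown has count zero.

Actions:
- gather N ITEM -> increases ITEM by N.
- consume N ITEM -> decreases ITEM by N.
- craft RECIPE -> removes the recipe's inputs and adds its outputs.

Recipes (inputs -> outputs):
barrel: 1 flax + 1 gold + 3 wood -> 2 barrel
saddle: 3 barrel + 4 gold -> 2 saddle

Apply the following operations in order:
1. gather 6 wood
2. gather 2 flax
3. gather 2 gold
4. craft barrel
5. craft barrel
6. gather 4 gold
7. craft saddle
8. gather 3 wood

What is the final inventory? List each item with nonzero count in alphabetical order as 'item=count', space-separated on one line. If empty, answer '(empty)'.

After 1 (gather 6 wood): wood=6
After 2 (gather 2 flax): flax=2 wood=6
After 3 (gather 2 gold): flax=2 gold=2 wood=6
After 4 (craft barrel): barrel=2 flax=1 gold=1 wood=3
After 5 (craft barrel): barrel=4
After 6 (gather 4 gold): barrel=4 gold=4
After 7 (craft saddle): barrel=1 saddle=2
After 8 (gather 3 wood): barrel=1 saddle=2 wood=3

Answer: barrel=1 saddle=2 wood=3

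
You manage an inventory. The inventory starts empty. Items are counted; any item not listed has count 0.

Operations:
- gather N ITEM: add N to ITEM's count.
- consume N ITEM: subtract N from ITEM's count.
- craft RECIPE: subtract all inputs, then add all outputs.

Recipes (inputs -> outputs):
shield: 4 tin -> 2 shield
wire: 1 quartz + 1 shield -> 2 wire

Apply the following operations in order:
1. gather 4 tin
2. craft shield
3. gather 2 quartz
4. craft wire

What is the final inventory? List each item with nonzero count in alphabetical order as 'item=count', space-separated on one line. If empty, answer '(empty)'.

Answer: quartz=1 shield=1 wire=2

Derivation:
After 1 (gather 4 tin): tin=4
After 2 (craft shield): shield=2
After 3 (gather 2 quartz): quartz=2 shield=2
After 4 (craft wire): quartz=1 shield=1 wire=2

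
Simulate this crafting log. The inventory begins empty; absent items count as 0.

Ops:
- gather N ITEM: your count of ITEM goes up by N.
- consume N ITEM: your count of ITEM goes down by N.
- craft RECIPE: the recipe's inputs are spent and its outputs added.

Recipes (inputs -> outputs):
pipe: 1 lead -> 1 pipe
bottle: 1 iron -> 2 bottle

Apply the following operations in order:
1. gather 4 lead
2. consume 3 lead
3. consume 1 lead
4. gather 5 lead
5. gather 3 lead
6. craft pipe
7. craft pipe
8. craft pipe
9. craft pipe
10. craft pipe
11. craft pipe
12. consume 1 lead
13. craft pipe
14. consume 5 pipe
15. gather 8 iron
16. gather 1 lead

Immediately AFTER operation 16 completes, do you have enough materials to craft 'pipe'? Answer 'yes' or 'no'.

Answer: yes

Derivation:
After 1 (gather 4 lead): lead=4
After 2 (consume 3 lead): lead=1
After 3 (consume 1 lead): (empty)
After 4 (gather 5 lead): lead=5
After 5 (gather 3 lead): lead=8
After 6 (craft pipe): lead=7 pipe=1
After 7 (craft pipe): lead=6 pipe=2
After 8 (craft pipe): lead=5 pipe=3
After 9 (craft pipe): lead=4 pipe=4
After 10 (craft pipe): lead=3 pipe=5
After 11 (craft pipe): lead=2 pipe=6
After 12 (consume 1 lead): lead=1 pipe=6
After 13 (craft pipe): pipe=7
After 14 (consume 5 pipe): pipe=2
After 15 (gather 8 iron): iron=8 pipe=2
After 16 (gather 1 lead): iron=8 lead=1 pipe=2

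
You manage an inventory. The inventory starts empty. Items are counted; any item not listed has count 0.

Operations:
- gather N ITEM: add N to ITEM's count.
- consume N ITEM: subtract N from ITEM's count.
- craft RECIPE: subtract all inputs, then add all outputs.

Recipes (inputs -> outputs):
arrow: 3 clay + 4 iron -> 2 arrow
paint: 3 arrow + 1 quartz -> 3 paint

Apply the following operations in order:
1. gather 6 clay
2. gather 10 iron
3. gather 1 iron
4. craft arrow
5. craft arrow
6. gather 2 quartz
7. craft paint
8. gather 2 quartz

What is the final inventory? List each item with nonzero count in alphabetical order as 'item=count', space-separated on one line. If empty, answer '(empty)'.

Answer: arrow=1 iron=3 paint=3 quartz=3

Derivation:
After 1 (gather 6 clay): clay=6
After 2 (gather 10 iron): clay=6 iron=10
After 3 (gather 1 iron): clay=6 iron=11
After 4 (craft arrow): arrow=2 clay=3 iron=7
After 5 (craft arrow): arrow=4 iron=3
After 6 (gather 2 quartz): arrow=4 iron=3 quartz=2
After 7 (craft paint): arrow=1 iron=3 paint=3 quartz=1
After 8 (gather 2 quartz): arrow=1 iron=3 paint=3 quartz=3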